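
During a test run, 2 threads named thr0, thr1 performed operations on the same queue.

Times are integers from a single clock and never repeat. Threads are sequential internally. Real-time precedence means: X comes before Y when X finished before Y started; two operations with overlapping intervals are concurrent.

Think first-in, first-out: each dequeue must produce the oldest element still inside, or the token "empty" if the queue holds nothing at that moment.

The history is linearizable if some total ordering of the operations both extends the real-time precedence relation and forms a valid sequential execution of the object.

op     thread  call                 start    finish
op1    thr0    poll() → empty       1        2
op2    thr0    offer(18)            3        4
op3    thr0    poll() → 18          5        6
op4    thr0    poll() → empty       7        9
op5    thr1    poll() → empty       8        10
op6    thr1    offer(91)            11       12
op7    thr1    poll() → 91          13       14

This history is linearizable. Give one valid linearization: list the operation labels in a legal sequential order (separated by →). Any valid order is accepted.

after step 1 (op1 poll() → empty): queue <>
after step 2 (op2 offer(18)): queue <18>
after step 3 (op3 poll() → 18): queue <>
after step 4 (op4 poll() → empty): queue <>
after step 5 (op5 poll() → empty): queue <>
after step 6 (op6 offer(91)): queue <91>
after step 7 (op7 poll() → 91): queue <>

op1 → op2 → op3 → op4 → op5 → op6 → op7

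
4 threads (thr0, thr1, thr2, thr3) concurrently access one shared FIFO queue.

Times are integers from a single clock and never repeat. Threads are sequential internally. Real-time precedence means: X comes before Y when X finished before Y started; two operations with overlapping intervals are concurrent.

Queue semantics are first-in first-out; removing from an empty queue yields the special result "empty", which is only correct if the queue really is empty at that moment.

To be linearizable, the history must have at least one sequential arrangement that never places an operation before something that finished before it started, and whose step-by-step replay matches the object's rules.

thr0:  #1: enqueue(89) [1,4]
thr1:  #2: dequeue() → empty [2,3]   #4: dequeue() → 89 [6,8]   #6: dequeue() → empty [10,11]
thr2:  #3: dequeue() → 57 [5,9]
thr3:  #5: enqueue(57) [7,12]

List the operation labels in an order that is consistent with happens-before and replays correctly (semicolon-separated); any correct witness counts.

1. #2 dequeue() → empty, leaving queue <>
2. #1 enqueue(89), leaving queue <89>
3. #4 dequeue() → 89, leaving queue <>
4. #5 enqueue(57), leaving queue <57>
5. #3 dequeue() → 57, leaving queue <>
6. #6 dequeue() → empty, leaving queue <>

#2; #1; #4; #5; #3; #6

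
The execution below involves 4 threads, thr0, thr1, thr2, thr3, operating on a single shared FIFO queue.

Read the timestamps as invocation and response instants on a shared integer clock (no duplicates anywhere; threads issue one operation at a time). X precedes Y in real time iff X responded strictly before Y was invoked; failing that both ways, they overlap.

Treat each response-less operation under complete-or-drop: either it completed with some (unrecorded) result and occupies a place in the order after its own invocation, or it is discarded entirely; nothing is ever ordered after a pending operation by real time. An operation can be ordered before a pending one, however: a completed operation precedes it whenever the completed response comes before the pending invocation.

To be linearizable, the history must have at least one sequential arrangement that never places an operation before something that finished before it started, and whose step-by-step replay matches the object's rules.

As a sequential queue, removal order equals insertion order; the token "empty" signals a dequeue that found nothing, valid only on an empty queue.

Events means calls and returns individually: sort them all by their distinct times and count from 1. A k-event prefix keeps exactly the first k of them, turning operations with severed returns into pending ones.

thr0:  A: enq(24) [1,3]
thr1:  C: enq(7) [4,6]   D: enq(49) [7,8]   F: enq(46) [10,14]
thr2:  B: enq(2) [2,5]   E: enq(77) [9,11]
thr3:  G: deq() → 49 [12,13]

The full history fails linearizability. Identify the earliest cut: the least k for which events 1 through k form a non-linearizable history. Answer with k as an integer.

13

events 1..12 are linearizable, e.g. via A, B, C, D, E:
after step 1 (A enq(24)): queue <24>
after step 2 (B enq(2)): queue <24,2>
after step 3 (C enq(7)): queue <24,2,7>
after step 4 (D enq(49)): queue <24,2,7,49>
after step 5 (E enq(77)): queue <24,2,7,49,77>
include event 13 — G responding at 13 — and every candidate order breaks
include/drop combinations of the 1 pending operation (F) were all tried; none helps
for example A, B, C, D, E, G (pending dropped) fails at step 6: G deq() → 49 is not legal there
for example A, C, B, D, E, G (pending dropped) fails at step 6: G deq() → 49 is not legal there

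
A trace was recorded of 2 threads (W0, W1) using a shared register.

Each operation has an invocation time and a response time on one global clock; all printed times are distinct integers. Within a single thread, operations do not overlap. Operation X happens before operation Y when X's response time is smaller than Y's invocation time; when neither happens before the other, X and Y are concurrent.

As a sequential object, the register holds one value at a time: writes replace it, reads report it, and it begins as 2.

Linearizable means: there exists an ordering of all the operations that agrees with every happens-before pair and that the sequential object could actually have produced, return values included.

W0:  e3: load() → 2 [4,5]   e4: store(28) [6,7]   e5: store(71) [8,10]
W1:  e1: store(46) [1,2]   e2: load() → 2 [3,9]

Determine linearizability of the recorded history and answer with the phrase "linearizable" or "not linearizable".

cut after 4 events: linearizable; cut after 5 events (e3 responds, time 5): not linearizable
exactly one order of the 2 completed ops respects real time; the register replay fails
no escape via the 1 pending operation (e2): every completion choice fails
sample order e1, e3 (pending dropped) stalls at step 2 — e3 load() → 2 has no legal effect

not linearizable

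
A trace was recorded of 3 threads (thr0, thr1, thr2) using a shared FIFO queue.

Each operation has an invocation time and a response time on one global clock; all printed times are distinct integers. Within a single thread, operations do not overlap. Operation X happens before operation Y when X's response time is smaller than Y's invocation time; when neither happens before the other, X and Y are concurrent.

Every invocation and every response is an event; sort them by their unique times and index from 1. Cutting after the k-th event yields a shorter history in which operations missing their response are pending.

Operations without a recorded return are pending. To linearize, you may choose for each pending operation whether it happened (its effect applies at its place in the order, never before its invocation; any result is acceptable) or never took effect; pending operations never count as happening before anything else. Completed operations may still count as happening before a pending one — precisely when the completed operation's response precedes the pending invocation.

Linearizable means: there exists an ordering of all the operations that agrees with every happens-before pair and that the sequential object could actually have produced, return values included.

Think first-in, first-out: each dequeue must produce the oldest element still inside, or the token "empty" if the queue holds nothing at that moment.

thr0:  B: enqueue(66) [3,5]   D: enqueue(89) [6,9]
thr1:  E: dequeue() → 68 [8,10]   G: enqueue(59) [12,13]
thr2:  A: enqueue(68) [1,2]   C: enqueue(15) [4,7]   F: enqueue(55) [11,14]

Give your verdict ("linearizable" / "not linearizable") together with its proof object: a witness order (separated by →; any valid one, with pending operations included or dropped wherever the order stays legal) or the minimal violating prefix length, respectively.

linearizable — witness: A → B → C → D → E → F → G

step 1: A enqueue(68) — queue <68>
step 2: B enqueue(66) — queue <68,66>
step 3: C enqueue(15) — queue <68,66,15>
step 4: D enqueue(89) — queue <68,66,15,89>
step 5: E dequeue() → 68 — queue <66,15,89>
step 6: F enqueue(55) — queue <66,15,89,55>
step 7: G enqueue(59) — queue <66,15,89,55,59>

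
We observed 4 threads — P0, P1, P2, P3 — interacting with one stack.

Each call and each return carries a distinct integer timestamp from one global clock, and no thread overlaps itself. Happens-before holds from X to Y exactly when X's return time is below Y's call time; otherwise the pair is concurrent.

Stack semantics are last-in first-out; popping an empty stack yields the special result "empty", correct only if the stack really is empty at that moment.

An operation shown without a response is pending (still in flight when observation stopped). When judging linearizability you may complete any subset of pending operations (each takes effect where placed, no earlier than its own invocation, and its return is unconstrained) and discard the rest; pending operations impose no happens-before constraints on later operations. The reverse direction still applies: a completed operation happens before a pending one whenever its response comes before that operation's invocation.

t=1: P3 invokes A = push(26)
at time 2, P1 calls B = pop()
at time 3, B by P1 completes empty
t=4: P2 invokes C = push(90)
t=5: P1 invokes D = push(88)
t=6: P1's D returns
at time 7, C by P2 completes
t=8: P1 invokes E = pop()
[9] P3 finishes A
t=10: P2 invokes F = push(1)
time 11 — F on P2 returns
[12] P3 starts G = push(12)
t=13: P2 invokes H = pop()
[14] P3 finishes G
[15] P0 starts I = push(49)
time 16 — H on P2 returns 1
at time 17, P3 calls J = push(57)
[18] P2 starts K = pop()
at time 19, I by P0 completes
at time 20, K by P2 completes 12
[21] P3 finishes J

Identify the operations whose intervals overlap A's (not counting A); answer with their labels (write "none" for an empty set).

B, C, D, E

overlap test against A [1,9]: concurrent iff the interval meets 1..9
B [2,3]: concurrent
C [4,7]: concurrent
D [5,6]: concurrent
E [8,…): concurrent
F [10,11]: after
G [12,14]: after
H [13,16]: after
I [15,19]: after
J [17,21]: after
K [18,20]: after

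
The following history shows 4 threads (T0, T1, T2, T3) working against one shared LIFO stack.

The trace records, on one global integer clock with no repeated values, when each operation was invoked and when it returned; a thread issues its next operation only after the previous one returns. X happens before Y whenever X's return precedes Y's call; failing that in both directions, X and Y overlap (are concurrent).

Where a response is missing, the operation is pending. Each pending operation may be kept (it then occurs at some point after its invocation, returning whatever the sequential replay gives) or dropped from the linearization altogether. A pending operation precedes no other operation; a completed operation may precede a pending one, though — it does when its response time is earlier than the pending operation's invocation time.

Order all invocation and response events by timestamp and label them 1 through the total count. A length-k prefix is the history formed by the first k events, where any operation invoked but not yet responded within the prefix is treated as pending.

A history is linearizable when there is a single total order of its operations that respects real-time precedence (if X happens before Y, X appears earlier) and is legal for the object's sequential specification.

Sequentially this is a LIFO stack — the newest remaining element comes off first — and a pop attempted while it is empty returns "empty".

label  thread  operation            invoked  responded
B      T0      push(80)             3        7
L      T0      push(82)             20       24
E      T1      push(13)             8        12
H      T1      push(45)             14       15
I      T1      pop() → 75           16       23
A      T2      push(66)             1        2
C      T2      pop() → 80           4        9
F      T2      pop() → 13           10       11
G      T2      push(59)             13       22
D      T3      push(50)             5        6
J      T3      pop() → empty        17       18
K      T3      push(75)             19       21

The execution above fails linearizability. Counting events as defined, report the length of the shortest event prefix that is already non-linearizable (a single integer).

events 1..17 are linearizable; a witness order is A, B, C, D, E, F, G, H:
step 1: A push(66) — stack <66>
step 2: B push(80) — stack <66,80>
step 3: C pop() → 80 — stack <66>
step 4: D push(50) — stack <66,50>
step 5: E push(13) — stack <66,50,13>
step 6: F pop() → 13 — stack <66,50>
step 7: G push(59) (pending, included) — stack <66,50,59>
step 8: H push(45) — stack <66,50,59,45>
event 18 — J's response, time 18 — after it, nothing linearizes
every completion of the 2 pending operations (G, I) was checked; none linearizes
sample order A, B, C, D, E, F, H, J (pending dropped) stalls at step 8 — J pop() → empty has no legal effect
sample order A, B, C, D, F, E, H, J (pending dropped) stalls at step 5 — F pop() → 13 has no legal effect

18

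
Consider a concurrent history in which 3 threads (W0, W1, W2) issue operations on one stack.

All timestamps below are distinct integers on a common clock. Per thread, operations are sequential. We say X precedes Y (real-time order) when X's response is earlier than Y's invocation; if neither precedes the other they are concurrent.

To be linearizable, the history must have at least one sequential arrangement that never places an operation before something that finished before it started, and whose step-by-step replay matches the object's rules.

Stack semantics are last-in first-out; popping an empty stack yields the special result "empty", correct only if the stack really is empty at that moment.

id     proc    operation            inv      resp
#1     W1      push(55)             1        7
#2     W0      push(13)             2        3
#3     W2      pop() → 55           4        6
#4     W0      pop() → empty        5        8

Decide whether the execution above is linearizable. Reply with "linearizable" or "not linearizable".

not linearizable

through event 7 a valid linearization exists; event 8 (#4 responding at time 8) ends that
every one of the 8 real-time-consistent orders over 4 completed stack ops fails the sequential spec
for example #1, #2, #3, #4 fails at step 3: #3 pop() → 55 is not legal there
for example #1, #2, #4, #3 fails at step 3: #4 pop() → empty is not legal there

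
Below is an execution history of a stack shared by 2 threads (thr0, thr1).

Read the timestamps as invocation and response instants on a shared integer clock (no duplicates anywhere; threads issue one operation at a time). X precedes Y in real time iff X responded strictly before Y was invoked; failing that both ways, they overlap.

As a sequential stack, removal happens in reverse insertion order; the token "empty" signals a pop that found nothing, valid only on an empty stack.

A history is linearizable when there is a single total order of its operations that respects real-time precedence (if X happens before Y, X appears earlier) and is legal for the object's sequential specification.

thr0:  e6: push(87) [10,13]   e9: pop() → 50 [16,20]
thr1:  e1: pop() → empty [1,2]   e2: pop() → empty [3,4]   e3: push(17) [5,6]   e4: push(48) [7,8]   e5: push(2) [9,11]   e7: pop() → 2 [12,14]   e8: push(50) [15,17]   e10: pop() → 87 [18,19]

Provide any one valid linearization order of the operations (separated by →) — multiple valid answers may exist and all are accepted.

e1 → e2 → e3 → e4 → e5 → e7 → e6 → e8 → e9 → e10

step 1: e1 pop() → empty — stack <>
step 2: e2 pop() → empty — stack <>
step 3: e3 push(17) — stack <17>
step 4: e4 push(48) — stack <17,48>
step 5: e5 push(2) — stack <17,48,2>
step 6: e7 pop() → 2 — stack <17,48>
step 7: e6 push(87) — stack <17,48,87>
step 8: e8 push(50) — stack <17,48,87,50>
step 9: e9 pop() → 50 — stack <17,48,87>
step 10: e10 pop() → 87 — stack <17,48>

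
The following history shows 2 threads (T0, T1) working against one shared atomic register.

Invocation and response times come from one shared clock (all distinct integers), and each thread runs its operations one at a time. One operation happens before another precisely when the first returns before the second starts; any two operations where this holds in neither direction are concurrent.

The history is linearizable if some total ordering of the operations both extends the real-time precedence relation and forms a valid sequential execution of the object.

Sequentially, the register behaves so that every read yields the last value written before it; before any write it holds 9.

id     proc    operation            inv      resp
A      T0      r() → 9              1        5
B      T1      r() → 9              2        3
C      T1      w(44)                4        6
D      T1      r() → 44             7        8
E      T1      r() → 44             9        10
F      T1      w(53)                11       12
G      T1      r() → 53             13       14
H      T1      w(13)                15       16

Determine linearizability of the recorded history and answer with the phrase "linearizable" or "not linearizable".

linearizable

one valid linearization: A, B, C, D, E, F, G, H
1. A r() → 9, leaving value 9
2. B r() → 9, leaving value 9
3. C w(44), leaving value 44
4. D r() → 44, leaving value 44
5. E r() → 44, leaving value 44
6. F w(53), leaving value 53
7. G r() → 53, leaving value 53
8. H w(13), leaving value 13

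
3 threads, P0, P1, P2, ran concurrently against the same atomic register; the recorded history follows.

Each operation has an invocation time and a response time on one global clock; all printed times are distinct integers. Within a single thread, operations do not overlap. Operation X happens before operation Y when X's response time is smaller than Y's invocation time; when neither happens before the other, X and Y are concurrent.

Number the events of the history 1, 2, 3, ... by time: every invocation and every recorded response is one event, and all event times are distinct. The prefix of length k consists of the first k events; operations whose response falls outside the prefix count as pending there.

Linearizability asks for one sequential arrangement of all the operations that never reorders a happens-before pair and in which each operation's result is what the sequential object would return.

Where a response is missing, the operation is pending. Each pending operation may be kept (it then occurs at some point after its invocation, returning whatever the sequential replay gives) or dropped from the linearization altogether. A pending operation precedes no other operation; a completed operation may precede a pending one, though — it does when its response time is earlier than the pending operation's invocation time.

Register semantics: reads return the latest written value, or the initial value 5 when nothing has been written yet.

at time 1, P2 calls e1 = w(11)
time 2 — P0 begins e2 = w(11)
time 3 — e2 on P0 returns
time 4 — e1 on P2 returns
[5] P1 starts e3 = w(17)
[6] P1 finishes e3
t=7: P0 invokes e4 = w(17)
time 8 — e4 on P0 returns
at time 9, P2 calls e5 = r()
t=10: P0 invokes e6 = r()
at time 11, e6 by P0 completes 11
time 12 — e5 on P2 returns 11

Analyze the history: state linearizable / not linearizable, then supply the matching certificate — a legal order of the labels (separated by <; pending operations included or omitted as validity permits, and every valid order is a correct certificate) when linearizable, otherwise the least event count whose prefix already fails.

not linearizable — minimal violating prefix: 11 events

through event 10 a valid linearization exists; event 11 (e6 responding at time 11) ends that
every one of the 2 real-time-consistent orders over 5 completed atomic register ops fails the sequential spec
no escape via the 1 pending operation (e5): every completion choice fails
for example e1, e2, e3, e4, e6 (pending dropped) fails at step 5: e6 r() → 11 is not legal there
for example e2, e1, e3, e4, e6 (pending dropped) fails at step 5: e6 r() → 11 is not legal there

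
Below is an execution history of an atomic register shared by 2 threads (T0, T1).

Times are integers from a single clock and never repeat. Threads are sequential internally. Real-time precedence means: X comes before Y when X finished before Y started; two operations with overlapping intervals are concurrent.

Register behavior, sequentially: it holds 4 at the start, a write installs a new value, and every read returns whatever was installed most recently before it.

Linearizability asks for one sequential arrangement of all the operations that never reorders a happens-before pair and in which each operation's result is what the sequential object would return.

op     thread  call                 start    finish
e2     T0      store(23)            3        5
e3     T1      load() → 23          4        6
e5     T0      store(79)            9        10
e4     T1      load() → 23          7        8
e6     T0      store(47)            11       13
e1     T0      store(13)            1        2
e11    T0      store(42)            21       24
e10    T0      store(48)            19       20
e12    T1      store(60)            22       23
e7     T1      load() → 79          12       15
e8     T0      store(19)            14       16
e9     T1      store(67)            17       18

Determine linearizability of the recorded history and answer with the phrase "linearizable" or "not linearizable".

a witness: e1, e2, e3, e4, e5, e7, e6, e8, e9, e10, e11, e12
after step 1 (e1 store(13)): value 13
after step 2 (e2 store(23)): value 23
after step 3 (e3 load() → 23): value 23
after step 4 (e4 load() → 23): value 23
after step 5 (e5 store(79)): value 79
after step 6 (e7 load() → 79): value 79
after step 7 (e6 store(47)): value 47
after step 8 (e8 store(19)): value 19
after step 9 (e9 store(67)): value 67
after step 10 (e10 store(48)): value 48
after step 11 (e11 store(42)): value 42
after step 12 (e12 store(60)): value 60

linearizable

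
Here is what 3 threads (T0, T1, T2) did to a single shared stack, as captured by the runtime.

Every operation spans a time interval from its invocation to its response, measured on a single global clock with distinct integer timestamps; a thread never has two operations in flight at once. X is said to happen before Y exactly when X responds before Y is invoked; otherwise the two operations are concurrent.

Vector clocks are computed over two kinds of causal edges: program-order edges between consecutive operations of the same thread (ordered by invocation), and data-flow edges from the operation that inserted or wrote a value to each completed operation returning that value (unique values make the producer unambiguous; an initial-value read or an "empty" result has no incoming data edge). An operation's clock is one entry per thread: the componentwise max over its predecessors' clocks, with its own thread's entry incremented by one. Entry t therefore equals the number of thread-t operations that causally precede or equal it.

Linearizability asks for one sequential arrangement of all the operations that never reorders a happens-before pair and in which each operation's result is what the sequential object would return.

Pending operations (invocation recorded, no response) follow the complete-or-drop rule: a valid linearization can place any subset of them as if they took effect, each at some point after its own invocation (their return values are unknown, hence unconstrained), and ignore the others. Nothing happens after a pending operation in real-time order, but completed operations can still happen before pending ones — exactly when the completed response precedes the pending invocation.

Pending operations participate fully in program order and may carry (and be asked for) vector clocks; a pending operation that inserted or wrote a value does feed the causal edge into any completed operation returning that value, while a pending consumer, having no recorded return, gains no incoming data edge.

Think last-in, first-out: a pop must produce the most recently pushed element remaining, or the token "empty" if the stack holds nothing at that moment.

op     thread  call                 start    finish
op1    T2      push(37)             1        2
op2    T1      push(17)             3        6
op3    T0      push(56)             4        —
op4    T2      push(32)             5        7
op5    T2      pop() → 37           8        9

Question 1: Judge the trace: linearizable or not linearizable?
cut after 8 events: linearizable; cut after 9 events (op5 responds, time 9): not linearizable
4 completed operations, 2 real-time-consistent orders — every stack replay fails
every completion of the 1 pending operation (op3) was checked; none linearizes
sample order op1, op2, op4, op5 (pending dropped) stalls at step 4 — op5 pop() → 37 has no legal effect
sample order op1, op4, op2, op5 (pending dropped) stalls at step 4 — op5 pop() → 37 has no legal effect

not linearizable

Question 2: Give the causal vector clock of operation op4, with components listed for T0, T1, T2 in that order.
root op op1, invoked 1: fresh clock plus T2's own tick → (0, 0, 1)
root op op2, invoked 3: fresh clock plus T1's own tick → (0, 1, 0)
root op op3, invoked 4: fresh clock plus T0's own tick → (1, 0, 0)
invoked at 5, op4 merges VC(op1)=(0, 0, 1) and bumps T2's slot → (0, 0, 2)
invoked at 8, op5 merges VC(op1)=(0, 0, 1), VC(op4)=(0, 0, 2) and bumps T2's slot → (0, 0, 3)
target: VC(op4) = (0, 0, 2)

(0, 0, 2)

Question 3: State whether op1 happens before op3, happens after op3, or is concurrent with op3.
op1 spans [1,2], op3 spans [4,…)
resp(op1)=2 < inv(op3)=4

before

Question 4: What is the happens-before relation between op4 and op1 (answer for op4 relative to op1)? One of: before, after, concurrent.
op4 spans [5,7], op1 spans [1,2]
resp(op1)=2 < inv(op4)=5

after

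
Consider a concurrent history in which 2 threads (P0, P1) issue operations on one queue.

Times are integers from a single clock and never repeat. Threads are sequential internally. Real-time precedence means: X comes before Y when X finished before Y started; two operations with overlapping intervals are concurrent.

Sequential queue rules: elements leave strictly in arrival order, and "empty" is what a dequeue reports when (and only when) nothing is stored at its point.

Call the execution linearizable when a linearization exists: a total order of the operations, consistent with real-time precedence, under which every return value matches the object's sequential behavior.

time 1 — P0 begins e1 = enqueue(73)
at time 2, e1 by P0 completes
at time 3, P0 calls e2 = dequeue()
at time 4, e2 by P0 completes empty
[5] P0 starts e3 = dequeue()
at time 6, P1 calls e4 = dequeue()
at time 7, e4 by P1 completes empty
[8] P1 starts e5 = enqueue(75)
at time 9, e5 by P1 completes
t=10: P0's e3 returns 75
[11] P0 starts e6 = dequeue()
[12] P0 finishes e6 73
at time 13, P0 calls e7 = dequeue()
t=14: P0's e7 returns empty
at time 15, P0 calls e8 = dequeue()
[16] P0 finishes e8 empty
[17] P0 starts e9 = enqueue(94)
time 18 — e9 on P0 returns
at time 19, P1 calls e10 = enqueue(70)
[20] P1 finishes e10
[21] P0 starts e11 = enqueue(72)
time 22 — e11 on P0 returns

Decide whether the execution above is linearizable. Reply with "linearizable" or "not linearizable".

not linearizable

the violation lands at event 4, e2's response at time 4: events 1..3 linearize, events 1..4 do not
a single order respects real time; the 2 completed queue operations fail replay along it
for example e1, e2 fails at step 2: e2 dequeue() → empty is not legal there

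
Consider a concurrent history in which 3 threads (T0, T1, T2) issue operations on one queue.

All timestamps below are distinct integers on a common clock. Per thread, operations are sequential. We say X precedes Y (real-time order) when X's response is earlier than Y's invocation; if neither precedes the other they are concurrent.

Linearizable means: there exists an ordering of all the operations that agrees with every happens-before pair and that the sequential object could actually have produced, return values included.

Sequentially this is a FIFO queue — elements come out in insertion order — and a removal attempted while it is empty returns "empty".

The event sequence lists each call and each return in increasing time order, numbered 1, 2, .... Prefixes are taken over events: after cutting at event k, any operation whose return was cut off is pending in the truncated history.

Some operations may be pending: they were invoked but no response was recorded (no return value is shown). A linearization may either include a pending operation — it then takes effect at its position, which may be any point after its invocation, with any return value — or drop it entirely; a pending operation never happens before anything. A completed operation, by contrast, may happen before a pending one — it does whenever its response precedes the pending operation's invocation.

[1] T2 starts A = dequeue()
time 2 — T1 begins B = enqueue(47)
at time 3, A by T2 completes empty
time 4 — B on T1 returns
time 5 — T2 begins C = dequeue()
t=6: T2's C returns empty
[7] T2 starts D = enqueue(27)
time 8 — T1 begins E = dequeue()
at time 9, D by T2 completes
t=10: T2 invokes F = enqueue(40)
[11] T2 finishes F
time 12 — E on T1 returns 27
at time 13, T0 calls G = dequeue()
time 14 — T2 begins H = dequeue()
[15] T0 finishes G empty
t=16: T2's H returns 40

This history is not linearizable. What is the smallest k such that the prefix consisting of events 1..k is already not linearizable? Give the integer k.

6

one valid order for events 1..5 is A, B:
step 1: A dequeue() → empty — queue <>
step 2: B enqueue(47) — queue <47>
include event 6 — C responding at 6 — and every candidate order breaks
one such order, A, B, C, breaks at step 3 where C dequeue() → empty is illegal
one such order, B, A, C, breaks at step 2 where A dequeue() → empty is illegal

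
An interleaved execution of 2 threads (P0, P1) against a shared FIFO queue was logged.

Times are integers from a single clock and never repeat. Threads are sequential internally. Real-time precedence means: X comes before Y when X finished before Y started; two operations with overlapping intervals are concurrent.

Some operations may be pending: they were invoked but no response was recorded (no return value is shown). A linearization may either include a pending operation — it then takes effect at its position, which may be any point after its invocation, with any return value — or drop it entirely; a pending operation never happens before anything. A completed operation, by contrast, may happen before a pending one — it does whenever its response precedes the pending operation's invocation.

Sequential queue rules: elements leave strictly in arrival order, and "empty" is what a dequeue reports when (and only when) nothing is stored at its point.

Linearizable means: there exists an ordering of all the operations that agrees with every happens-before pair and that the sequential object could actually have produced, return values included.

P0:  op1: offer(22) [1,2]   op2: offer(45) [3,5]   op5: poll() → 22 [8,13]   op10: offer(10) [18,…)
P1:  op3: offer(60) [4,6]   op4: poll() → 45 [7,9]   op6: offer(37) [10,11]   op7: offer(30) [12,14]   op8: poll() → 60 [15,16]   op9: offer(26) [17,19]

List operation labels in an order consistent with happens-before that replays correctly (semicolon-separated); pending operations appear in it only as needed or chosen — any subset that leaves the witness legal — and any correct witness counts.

op1; op2; op3; op5; op4; op6; op7; op8; op9

1. op1 offer(22), leaving queue <22>
2. op2 offer(45), leaving queue <22,45>
3. op3 offer(60), leaving queue <22,45,60>
4. op5 poll() → 22, leaving queue <45,60>
5. op4 poll() → 45, leaving queue <60>
6. op6 offer(37), leaving queue <60,37>
7. op7 offer(30), leaving queue <60,37,30>
8. op8 poll() → 60, leaving queue <37,30>
9. op9 offer(26), leaving queue <37,30,26>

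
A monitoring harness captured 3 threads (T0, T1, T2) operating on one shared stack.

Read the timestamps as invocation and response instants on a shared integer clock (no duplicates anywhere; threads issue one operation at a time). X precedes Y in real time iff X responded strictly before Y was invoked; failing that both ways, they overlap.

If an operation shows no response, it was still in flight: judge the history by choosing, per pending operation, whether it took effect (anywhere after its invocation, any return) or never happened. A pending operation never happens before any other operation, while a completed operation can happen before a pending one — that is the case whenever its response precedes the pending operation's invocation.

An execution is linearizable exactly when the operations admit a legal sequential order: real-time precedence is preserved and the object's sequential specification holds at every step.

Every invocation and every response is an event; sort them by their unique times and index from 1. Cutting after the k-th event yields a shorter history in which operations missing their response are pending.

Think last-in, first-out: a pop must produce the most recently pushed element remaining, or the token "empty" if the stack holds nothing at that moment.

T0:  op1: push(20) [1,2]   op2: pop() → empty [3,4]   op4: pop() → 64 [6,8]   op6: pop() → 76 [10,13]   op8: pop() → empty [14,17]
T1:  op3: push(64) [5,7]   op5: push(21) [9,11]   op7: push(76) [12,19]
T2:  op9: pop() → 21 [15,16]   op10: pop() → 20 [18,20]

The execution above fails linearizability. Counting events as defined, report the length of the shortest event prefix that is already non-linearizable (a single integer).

one valid order for events 1..3 is op1:
1. op1 push(20), leaving stack <20>
adding event 4 (op2 responds at 4) leaves no legal real-time order
for example op1, op2 fails at step 2: op2 pop() → empty is not legal there

4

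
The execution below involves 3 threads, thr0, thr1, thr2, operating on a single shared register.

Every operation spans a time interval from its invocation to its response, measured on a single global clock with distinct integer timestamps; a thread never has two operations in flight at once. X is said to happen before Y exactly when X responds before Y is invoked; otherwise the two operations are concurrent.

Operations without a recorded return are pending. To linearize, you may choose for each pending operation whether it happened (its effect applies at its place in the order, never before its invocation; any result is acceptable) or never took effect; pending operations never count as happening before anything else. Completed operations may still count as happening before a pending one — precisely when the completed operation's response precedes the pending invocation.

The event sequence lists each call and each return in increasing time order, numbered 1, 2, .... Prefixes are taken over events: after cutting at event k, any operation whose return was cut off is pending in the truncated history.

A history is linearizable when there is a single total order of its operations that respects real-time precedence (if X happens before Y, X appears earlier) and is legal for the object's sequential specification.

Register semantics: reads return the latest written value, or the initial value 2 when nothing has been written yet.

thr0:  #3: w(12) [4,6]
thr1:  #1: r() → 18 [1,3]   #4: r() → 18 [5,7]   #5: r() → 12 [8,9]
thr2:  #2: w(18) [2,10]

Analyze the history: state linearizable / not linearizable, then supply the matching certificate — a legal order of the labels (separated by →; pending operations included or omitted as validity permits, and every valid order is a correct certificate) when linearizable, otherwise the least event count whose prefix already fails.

after step 1 (#2 w(18)): value 18
after step 2 (#1 r() → 18): value 18
after step 3 (#4 r() → 18): value 18
after step 4 (#3 w(12)): value 12
after step 5 (#5 r() → 12): value 12

linearizable — witness: #2 → #1 → #4 → #3 → #5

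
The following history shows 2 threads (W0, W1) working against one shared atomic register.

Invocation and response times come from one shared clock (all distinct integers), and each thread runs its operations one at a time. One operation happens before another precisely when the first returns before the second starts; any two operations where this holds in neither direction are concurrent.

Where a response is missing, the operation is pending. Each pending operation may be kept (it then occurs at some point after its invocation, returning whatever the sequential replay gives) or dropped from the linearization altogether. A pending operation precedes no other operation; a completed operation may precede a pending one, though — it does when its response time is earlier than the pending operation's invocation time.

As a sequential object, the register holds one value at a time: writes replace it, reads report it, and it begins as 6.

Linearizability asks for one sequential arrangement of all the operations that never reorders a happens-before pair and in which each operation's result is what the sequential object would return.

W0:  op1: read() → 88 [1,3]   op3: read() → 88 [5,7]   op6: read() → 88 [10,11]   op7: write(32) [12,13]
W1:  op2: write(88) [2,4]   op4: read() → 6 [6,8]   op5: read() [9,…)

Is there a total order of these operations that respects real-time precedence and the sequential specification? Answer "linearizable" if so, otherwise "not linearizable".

not linearizable

cut after 7 events: linearizable; cut after 8 events (op4 responds, time 8): not linearizable
the 4 completed operations admit 4 real-time orders; each fails the atomic register replay
e.g. op1, op2, op3, op4: illegal at step 1, since op1 read() → 88 cannot apply there
e.g. op1, op2, op4, op3: illegal at step 1, since op1 read() → 88 cannot apply there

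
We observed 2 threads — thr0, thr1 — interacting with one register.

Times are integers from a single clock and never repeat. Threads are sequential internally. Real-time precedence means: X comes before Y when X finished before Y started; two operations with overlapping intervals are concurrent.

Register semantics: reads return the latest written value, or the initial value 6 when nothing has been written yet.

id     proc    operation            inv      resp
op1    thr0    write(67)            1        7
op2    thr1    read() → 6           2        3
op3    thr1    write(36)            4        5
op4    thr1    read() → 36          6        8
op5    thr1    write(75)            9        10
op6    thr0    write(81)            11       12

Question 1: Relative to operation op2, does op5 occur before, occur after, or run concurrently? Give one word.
op5 spans [9,10], op2 spans [2,3]
resp(op2)=3 < inv(op5)=9

after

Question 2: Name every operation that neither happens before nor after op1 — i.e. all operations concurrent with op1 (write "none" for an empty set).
op1 runs from 1 to 7; window-overlapping ops are concurrent
op2 [2,3]: concurrent
op3 [4,5]: concurrent
op4 [6,8]: concurrent
op5 [9,10]: after
op6 [11,12]: after

op2, op3, op4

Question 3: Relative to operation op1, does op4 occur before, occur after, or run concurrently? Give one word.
op4 spans [6,8], op1 spans [1,7]
the intervals overlap in both directions

concurrent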